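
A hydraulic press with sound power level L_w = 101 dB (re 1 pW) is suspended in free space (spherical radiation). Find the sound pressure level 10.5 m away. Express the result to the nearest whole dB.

70 dB

L_p = L_w − 10·log₁₀(4π·r²) with r = 10.5 m.
4π·r² = 1385 m², 10·log₁₀ of that is 31.416 dB.
L_p = 101 − 31.416 = 69.58 dB.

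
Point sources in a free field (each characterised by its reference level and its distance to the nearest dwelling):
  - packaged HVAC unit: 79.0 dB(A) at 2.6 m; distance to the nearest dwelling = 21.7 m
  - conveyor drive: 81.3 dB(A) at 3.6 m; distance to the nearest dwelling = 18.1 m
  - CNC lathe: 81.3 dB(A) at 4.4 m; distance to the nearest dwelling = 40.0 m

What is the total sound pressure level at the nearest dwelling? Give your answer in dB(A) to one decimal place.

69.1 dB(A)

First find each source's level at the receiver (point-source: −20·log₁₀(r/r_ref)), then combine on an intensity basis.
packaged HVAC unit: 79.0 − 20·log₁₀(21.7/2.6) = 79.0 − 18.43 = 60.57 dB(A).
conveyor drive: 81.3 − 20·log₁₀(18.1/3.6) = 81.3 − 14.03 = 67.27 dB(A).
CNC lathe: 81.3 − 20·log₁₀(40.0/4.4) = 81.3 − 19.17 = 62.13 dB(A).
Σ 10^(L/10) = 8.109e+06 → L_total = 10·log₁₀(8.109e+06) = 69.09 dB(A).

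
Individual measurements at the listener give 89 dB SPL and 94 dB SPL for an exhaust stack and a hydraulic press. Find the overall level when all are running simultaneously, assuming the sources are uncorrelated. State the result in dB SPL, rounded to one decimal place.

Incoherent sources combine by intensity addition: L_total = 10·log₁₀(Σ 10^(L_i/10)).
Σ 10^(L/10) = 10^(89/10) + 10^(94/10) = 3.306e+09.
L_total = 10·log₁₀(3.306e+09) = 95.19 dB SPL.

95.2 dB SPL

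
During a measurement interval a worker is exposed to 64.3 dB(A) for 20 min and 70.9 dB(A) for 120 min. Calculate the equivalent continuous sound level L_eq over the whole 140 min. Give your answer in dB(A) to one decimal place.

70.4 dB(A)

Weight each interval's intensity by its duration and average over T = 140 min:
Σ tᵢ·10^(Lᵢ/10) = 20·10^(64.3/10) + 120·10^(70.9/10) = 1.530e+09.
L_eq = 10·log₁₀(1.530e+09/140) = 70.39 dB(A).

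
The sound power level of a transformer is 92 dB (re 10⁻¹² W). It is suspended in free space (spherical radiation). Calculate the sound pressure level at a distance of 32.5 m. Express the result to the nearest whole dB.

51 dB

Free-field spherical radiation: L_p = L_w − 10·log₁₀(4π·r²), r = 32.5 m.
4π·r² = 1.327e+04 m², 10·log₁₀ of that is 41.230 dB.
L_p = 92 − 41.230 = 50.77 dB.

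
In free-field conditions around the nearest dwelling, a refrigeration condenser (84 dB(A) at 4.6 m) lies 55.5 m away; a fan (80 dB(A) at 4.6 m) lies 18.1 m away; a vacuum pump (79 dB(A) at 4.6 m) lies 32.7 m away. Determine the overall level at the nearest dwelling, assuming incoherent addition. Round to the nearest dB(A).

Propagate each source to the receiver with L = L_ref − 20·log₁₀(r/r_ref), then add intensities.
refrigeration condenser: 84 − 20·log₁₀(55.5/4.6) = 84 − 21.63 = 62.37 dB(A).
fan: 80 − 20·log₁₀(18.1/4.6) = 80 − 11.90 = 68.10 dB(A).
vacuum pump: 79 − 20·log₁₀(32.7/4.6) = 79 − 17.04 = 61.96 dB(A).
Σ 10^(L/10) = 9.756e+06 → L_total = 10·log₁₀(9.756e+06) = 69.89 dB(A).

70 dB(A)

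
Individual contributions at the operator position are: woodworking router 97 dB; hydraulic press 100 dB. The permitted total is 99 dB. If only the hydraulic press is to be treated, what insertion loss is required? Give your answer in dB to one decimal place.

Everything except the hydraulic press sums to 10^(97/10) = 5.012e+09 in linear terms, 97.00 dB.
The limit corresponds to 10^(99/10) = 7.943e+09; subtracting the fixed part leaves 2.931e+09 for the hydraulic press, i.e. 94.67 dB.
Required insertion loss = 100 − 94.67 = 5.33 dB.

5.3 dB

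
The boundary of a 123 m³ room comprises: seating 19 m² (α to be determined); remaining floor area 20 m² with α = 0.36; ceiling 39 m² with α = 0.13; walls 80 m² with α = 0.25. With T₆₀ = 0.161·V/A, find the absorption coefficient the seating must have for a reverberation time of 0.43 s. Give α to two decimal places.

A = 0.161·V/T₆₀ = 0.161·123/0.43 = 46.05 m² sabins.
Absorption from the other surfaces = 20·0.36 + 39·0.13 + 80·0.25 = 32.27 m², so the seating must supply 13.78 m² over 19 m².
α = 13.78/19 = 0.725.

0.73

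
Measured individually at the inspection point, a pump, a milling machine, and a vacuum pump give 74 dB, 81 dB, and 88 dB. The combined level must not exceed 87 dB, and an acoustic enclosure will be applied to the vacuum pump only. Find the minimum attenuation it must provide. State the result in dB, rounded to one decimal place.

The untreated sources together contribute 10^(74/10) + 10^(81/10) = 1.510e+08, i.e. 81.79 dB.
To meet 87 dB overall, the treated vacuum pump may contribute at most 10^(87/10) − 1.510e+08 = 3.502e+08, i.e. 85.44 dB.
So the vacuum pump must be reduced from 88 to 85.44 dB: IL = 2.56 dB.

2.6 dB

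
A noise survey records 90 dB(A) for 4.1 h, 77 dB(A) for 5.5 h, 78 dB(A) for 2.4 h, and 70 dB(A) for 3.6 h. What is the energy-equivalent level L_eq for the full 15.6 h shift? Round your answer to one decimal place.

L_eq = 10·log₁₀[(1/T)·Σ tᵢ·10^(Lᵢ/10)] with T = 15.6 h.
Σ tᵢ·10^(Lᵢ/10) = 4.1·10^(90/10) + 5.5·10^(77/10) + 2.4·10^(78/10) + 3.6·10^(70/10) = 4.563e+09.
L_eq = 10·log₁₀(4.563e+09/15.6) = 84.66 dB(A).

84.7 dB(A)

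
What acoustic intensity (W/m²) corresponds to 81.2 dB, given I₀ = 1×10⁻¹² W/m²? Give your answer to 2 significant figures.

0.00013 W/m²

L = 10·log₁₀(I/I₀) ⇒ I = I₀·10^(L/10) = 10⁻¹² × 10^8.12.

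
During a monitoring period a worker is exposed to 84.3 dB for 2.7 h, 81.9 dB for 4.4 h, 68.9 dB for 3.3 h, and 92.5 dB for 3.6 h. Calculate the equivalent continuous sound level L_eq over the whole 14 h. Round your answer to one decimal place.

Weight each interval's intensity by its duration and average over T = 14 h:
Σ tᵢ·10^(Lᵢ/10) = 2.7·10^(84.3/10) + 4.4·10^(81.9/10) + 3.3·10^(68.9/10) + 3.6·10^(92.5/10) = 7.836e+09.
L_eq = 10·log₁₀(7.836e+09/14) = 87.48 dB.

87.5 dB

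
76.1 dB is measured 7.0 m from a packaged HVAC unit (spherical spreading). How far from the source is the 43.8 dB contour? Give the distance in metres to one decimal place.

For a point source L₁ − L₂ = 20·log₁₀(r₂/r₁), so r₂ = r₁·10^((L₁−L₂)/20).
r₂ = 7.0·10^((76.1−43.8)/20) = 7.0·10^(32.3/20) = 288.47 m.

288.5 m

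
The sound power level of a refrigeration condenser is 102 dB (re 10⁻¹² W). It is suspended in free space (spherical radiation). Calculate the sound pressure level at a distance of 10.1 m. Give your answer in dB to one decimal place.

L_p = L_w − 10·log₁₀(4π·r²) with r = 10.1 m.
4π·r² = 1282 m², 10·log₁₀ of that is 31.079 dB.
L_p = 102 − 31.079 = 70.92 dB.

70.9 dB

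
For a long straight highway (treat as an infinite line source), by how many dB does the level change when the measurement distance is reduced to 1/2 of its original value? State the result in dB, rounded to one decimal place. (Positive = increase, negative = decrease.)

A line source loses 3 dB per doubling of distance; generally ΔL = −10·log₁₀(r₂/r₁).
ΔL = −10·log₁₀(0.5) = +3.01 dB.

+3.0 dB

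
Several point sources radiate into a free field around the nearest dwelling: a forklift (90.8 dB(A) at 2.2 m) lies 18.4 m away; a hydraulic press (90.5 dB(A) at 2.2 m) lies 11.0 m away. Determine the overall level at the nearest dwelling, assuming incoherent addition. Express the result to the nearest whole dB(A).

Propagate each source to the receiver with L = L_ref − 20·log₁₀(r/r_ref), then add intensities.
forklift: 90.8 − 20·log₁₀(18.4/2.2) = 90.8 − 18.45 = 72.35 dB(A).
hydraulic press: 90.5 − 20·log₁₀(11.0/2.2) = 90.5 − 13.98 = 76.52 dB(A).
Σ 10^(L/10) = 6.207e+07 → L_total = 10·log₁₀(6.207e+07) = 77.93 dB(A).

78 dB(A)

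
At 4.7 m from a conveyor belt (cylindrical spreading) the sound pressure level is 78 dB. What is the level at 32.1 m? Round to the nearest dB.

70 dB

Line-source attenuation: ΔL = 10·log₁₀(r₂/r₁) = 10·log₁₀(32.1/4.7) = 8.344 dB.
L₂ = 78 − 10·log₁₀(32.1/4.7) = 78 − 8.344 = 69.66 dB.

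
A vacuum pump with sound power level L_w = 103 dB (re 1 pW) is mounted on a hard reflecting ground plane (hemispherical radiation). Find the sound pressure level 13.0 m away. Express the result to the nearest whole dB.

The power spreads over a hemisphere of area 2π·r², so L_p = L_w − 10·log₁₀(2π·r²).
2π·r² = 1062 m², 10·log₁₀ of that is 30.261 dB.
L_p = 103 − 30.261 = 72.74 dB.

73 dB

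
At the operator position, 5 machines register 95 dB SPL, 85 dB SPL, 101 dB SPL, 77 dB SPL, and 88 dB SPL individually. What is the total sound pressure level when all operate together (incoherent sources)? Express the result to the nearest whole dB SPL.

For uncorrelated sources the intensities add, so convert each level to linear form, sum, and take 10·log₁₀ of the total.
Σ 10^(L/10) = 10^(95/10) + 10^(85/10) + 10^(101/10) + 10^(77/10) + 10^(88/10) = 1.675e+10.
L_total = 10·log₁₀(1.675e+10) = 102.24 dB SPL.

102 dB SPL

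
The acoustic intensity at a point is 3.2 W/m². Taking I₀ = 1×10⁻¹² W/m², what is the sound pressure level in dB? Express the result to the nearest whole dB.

125 dB

Dividing by I₀ shifts the exponent by 12: I/I₀ = 3.2×10^12.
L = 10·(0.5051 + 12) = 125.05 dB.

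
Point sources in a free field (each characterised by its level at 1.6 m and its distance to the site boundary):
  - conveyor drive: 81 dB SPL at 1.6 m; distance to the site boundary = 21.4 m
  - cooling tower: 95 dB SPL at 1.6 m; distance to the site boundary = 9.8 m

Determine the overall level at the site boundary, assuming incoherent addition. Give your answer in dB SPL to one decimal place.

79.3 dB SPL

Propagate each source to the receiver with L = L_ref − 20·log₁₀(r/r_ref), then add intensities.
conveyor drive: 81 − 20·log₁₀(21.4/1.6) = 81 − 22.53 = 58.47 dB SPL.
cooling tower: 95 − 20·log₁₀(9.8/1.6) = 95 − 15.74 = 79.26 dB SPL.
Σ 10^(L/10) = 8.500e+07 → L_total = 10·log₁₀(8.500e+07) = 79.29 dB SPL.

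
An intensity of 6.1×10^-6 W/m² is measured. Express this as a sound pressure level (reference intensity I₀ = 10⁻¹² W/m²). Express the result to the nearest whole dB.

68 dB

I/I₀ = 6.1×10^-6/10⁻¹² = 6.1×10^6, and L = 10·log₁₀(I/I₀).
L = 10·(0.7853 + 6) = 67.85 dB.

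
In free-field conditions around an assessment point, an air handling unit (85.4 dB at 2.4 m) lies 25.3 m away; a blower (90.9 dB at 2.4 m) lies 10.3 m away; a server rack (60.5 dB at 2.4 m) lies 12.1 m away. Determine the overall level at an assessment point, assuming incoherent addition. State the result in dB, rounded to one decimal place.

Apply inverse-square spreading to bring every level to the receiver, then sum 10^(L/10).
air handling unit: 85.4 − 20·log₁₀(25.3/2.4) = 85.4 − 20.46 = 64.94 dB.
blower: 90.9 − 20·log₁₀(10.3/2.4) = 90.9 − 12.65 = 78.25 dB.
server rack: 60.5 − 20·log₁₀(12.1/2.4) = 60.5 − 14.05 = 46.45 dB.
Σ 10^(L/10) = 6.996e+07 → L_total = 10·log₁₀(6.996e+07) = 78.45 dB.

78.4 dB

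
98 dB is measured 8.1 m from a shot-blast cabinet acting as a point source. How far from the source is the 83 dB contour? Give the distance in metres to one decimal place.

The 15.0 dB drop corresponds to a distance ratio of 10^(15.0/20) for a point source.
r₂ = 8.1·10^((98−83)/20) = 8.1·10^(15.0/20) = 45.55 m.

45.5 m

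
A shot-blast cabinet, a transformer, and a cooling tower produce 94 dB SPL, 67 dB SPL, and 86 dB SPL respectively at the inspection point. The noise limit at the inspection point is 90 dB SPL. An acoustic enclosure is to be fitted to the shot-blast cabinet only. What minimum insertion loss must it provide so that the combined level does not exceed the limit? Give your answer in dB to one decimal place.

The untreated sources together contribute 10^(67/10) + 10^(86/10) = 4.031e+08, i.e. 86.05 dB SPL.
To meet 90 dB SPL overall, the treated shot-blast cabinet may contribute at most 10^(90/10) − 4.031e+08 = 5.969e+08, i.e. 87.76 dB SPL.
So the shot-blast cabinet must be reduced from 94 to 87.76 dB SPL: IL = 6.24 dB.

6.2 dB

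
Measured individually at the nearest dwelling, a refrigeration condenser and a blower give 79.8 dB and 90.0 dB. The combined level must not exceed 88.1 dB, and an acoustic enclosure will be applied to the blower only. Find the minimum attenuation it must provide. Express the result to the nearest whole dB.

Everything except the blower sums to 10^(79.8/10) = 9.550e+07 in linear terms, 79.80 dB.
The limit corresponds to 10^(88.1/10) = 6.457e+08; subtracting the fixed part leaves 5.502e+08 for the blower, i.e. 87.40 dB.
So the blower must be reduced from 90.0 to 87.40 dB: IL = 2.60 dB.

3 dB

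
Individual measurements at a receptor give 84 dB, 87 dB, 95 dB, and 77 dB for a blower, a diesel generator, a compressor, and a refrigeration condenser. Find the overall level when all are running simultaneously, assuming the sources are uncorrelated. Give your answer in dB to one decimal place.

96.0 dB

Incoherent sources combine by intensity addition: L_total = 10·log₁₀(Σ 10^(L_i/10)).
Σ 10^(L/10) = 10^(84/10) + 10^(87/10) + 10^(95/10) + 10^(77/10) = 3.965e+09.
L_total = 10·log₁₀(3.965e+09) = 95.98 dB.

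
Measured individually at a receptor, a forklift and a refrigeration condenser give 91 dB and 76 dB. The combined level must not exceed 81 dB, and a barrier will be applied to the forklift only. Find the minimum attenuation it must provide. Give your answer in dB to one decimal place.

11.7 dB

The untreated sources together contribute 10^(76/10) = 3.981e+07, i.e. 76.00 dB.
To meet 81 dB overall, the treated forklift may contribute at most 10^(81/10) − 3.981e+07 = 8.608e+07, i.e. 79.35 dB.
So the forklift must be reduced from 91 to 79.35 dB: IL = 11.65 dB.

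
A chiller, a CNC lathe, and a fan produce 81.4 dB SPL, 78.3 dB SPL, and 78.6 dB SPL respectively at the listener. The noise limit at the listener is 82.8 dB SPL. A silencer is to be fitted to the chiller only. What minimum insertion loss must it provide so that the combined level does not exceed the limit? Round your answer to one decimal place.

4.4 dB

Fixed contribution from the other sources: Σ 10^(L/10) = 10^(78.3/10) + 10^(78.6/10) = 1.401e+08 (81.46 dB SPL).
The limit corresponds to 10^(82.8/10) = 1.905e+08; subtracting the fixed part leaves 5.049e+07 for the chiller, i.e. 77.03 dB SPL.
Required insertion loss = 81.4 − 77.03 = 4.37 dB.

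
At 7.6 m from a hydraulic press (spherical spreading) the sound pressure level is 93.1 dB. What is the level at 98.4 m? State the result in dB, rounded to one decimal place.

70.9 dB

Spherical spreading from a point source gives a 20·log₁₀(r₂/r₁) drop.
L₂ = 93.1 − 20·log₁₀(98.4/7.6) = 93.1 − 22.244 = 70.86 dB.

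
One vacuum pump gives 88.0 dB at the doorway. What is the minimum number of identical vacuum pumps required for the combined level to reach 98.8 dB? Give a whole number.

N identical sources give L₁ + 10·log₁₀ N, so require 10·log₁₀ N ≥ 98.8 − 88.0 = 10.8 dB.
N ≥ 10^(10.8/10) = 12.023, so N = 13.

13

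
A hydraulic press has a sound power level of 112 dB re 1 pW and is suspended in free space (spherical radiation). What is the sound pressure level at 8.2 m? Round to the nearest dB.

83 dB

L_p = L_w − 10·log₁₀(4π·r²) with r = 8.2 m.
4π·r² = 845 m², 10·log₁₀ of that is 29.268 dB.
L_p = 112 − 29.268 = 82.73 dB.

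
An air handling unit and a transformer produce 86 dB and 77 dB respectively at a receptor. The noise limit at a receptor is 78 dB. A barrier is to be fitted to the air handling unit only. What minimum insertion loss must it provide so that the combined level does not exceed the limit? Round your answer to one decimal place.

The untreated sources together contribute 10^(77/10) = 5.012e+07, i.e. 77.00 dB.
To meet 78 dB overall, the treated air handling unit may contribute at most 10^(78/10) − 5.012e+07 = 1.298e+07, i.e. 71.13 dB.
So the air handling unit must be reduced from 86 to 71.13 dB: IL = 14.87 dB.

14.9 dB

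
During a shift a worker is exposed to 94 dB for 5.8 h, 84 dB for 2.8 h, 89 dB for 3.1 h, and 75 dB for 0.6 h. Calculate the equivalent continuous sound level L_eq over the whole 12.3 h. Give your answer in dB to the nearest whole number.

The energy average is taken in the linear domain: L_eq = 10·log₁₀[(Σ tᵢ·10^(Lᵢ/10))/T], T = 12.3 h.
Σ tᵢ·10^(Lᵢ/10) = 5.8·10^(94/10) + 2.8·10^(84/10) + 3.1·10^(89/10) + 0.6·10^(75/10) = 1.775e+10.
L_eq = 10·log₁₀(1.775e+10/12.3) = 91.59 dB.

92 dB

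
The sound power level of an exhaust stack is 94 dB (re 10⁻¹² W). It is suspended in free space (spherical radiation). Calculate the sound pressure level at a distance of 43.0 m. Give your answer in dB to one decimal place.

L_p = L_w − 10·log₁₀(4π·r²) with r = 43.0 m.
4π·r² = 2.324e+04 m², 10·log₁₀ of that is 43.661 dB.
L_p = 94 − 43.661 = 50.34 dB.

50.3 dB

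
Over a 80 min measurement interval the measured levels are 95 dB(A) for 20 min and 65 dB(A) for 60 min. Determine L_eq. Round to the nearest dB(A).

Weight each interval's intensity by its duration and average over T = 80 min:
Σ tᵢ·10^(Lᵢ/10) = 20·10^(95/10) + 60·10^(65/10) = 6.344e+10.
L_eq = 10·log₁₀(6.344e+10/80) = 88.99 dB(A).

89 dB(A)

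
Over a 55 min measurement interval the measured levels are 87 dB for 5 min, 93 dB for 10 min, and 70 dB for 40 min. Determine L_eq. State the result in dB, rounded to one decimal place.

Weight each interval's intensity by its duration and average over T = 55 min:
Σ tᵢ·10^(Lᵢ/10) = 5·10^(87/10) + 10·10^(93/10) + 40·10^(70/10) = 2.286e+10.
L_eq = 10·log₁₀(2.286e+10/55) = 86.19 dB.

86.2 dB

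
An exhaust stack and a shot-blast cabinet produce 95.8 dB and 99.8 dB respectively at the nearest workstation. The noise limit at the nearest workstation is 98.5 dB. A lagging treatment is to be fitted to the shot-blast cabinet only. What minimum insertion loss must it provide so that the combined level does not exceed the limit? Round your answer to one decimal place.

The untreated sources together contribute 10^(95.8/10) = 3.802e+09, i.e. 95.80 dB.
To meet 98.5 dB overall, the treated shot-blast cabinet may contribute at most 10^(98.5/10) − 3.802e+09 = 3.278e+09, i.e. 95.16 dB.
Required insertion loss = 99.8 − 95.16 = 4.64 dB.

4.6 dB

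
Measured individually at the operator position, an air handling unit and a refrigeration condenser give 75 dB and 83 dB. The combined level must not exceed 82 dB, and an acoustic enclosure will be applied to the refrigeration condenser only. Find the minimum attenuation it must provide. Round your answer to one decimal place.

Everything except the refrigeration condenser sums to 10^(75/10) = 3.162e+07 in linear terms, 75.00 dB.
To meet 82 dB overall, the treated refrigeration condenser may contribute at most 10^(82/10) − 3.162e+07 = 1.269e+08, i.e. 81.03 dB.
Required insertion loss = 83 − 81.03 = 1.97 dB.

2.0 dB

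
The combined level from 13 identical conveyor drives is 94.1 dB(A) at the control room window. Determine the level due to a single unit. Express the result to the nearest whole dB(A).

Dividing the total intensity by 13 lowers the level by 10·log₁₀ 13 = 11.139 dB: L₁ = 94.1 − 11.139.

83 dB(A)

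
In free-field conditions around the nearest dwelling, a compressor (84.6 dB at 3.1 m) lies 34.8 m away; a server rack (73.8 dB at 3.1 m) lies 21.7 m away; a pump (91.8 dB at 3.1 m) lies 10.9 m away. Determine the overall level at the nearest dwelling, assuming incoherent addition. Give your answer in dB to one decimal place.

First find each source's level at the receiver (point-source: −20·log₁₀(r/r_ref)), then combine on an intensity basis.
compressor: 84.6 − 20·log₁₀(34.8/3.1) = 84.6 − 21.00 = 63.60 dB.
server rack: 73.8 − 20·log₁₀(21.7/3.1) = 73.8 − 16.90 = 56.90 dB.
pump: 91.8 − 20·log₁₀(10.9/3.1) = 91.8 − 10.92 = 80.88 dB.
Σ 10^(L/10) = 1.252e+08 → L_total = 10·log₁₀(1.252e+08) = 80.98 dB.

81.0 dB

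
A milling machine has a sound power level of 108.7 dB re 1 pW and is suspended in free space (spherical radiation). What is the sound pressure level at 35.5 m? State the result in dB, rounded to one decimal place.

The power spreads over a sphere of area 4π·r², so L_p = L_w − 10·log₁₀(4π·r²).
4π·r² = 1.584e+04 m², 10·log₁₀ of that is 41.997 dB.
L_p = 108.7 − 41.997 = 66.70 dB.

66.7 dB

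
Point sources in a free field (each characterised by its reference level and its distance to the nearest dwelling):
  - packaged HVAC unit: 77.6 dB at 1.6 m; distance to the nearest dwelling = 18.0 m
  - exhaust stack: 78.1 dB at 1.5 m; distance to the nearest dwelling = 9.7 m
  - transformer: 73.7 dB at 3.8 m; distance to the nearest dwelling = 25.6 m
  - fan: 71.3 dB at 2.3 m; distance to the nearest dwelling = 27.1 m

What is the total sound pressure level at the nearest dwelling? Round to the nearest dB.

64 dB

First find each source's level at the receiver (point-source: −20·log₁₀(r/r_ref)), then combine on an intensity basis.
packaged HVAC unit: 77.6 − 20·log₁₀(18.0/1.6) = 77.6 − 21.02 = 56.58 dB.
exhaust stack: 78.1 − 20·log₁₀(9.7/1.5) = 78.1 − 16.21 = 61.89 dB.
transformer: 73.7 − 20·log₁₀(25.6/3.8) = 73.7 − 16.57 = 57.13 dB.
fan: 71.3 − 20·log₁₀(27.1/2.3) = 71.3 − 21.42 = 49.88 dB.
Σ 10^(L/10) = 2.612e+06 → L_total = 10·log₁₀(2.612e+06) = 64.17 dB.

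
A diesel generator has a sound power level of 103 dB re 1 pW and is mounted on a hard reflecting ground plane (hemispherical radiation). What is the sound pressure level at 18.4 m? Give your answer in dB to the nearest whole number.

L_p = L_w − 10·log₁₀(2π·r²) with r = 18.4 m.
2π·r² = 2127 m², 10·log₁₀ of that is 33.278 dB.
L_p = 103 − 33.278 = 69.72 dB.

70 dB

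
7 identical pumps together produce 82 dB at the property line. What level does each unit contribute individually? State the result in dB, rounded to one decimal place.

For N identical incoherent sources L_total = L₁ + 10·log₁₀ N, so L₁ = 82 − 10·log₁₀(7) = 82 − 8.451.

73.5 dB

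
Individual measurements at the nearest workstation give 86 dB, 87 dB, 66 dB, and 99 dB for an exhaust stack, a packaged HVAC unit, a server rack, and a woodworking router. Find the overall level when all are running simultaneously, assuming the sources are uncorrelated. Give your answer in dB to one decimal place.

99.5 dB

For uncorrelated sources the intensities add, so convert each level to linear form, sum, and take 10·log₁₀ of the total.
Σ 10^(L/10) = 10^(86/10) + 10^(87/10) + 10^(66/10) + 10^(99/10) = 8.847e+09.
L_total = 10·log₁₀(8.847e+09) = 99.47 dB.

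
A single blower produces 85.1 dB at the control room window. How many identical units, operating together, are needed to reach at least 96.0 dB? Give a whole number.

13

Need L₁ + 10·log₁₀ N ≥ 96.0, i.e. log₁₀ N ≥ 1.09.
N ≥ 10^(10.9/10) = 12.303, so N = 13.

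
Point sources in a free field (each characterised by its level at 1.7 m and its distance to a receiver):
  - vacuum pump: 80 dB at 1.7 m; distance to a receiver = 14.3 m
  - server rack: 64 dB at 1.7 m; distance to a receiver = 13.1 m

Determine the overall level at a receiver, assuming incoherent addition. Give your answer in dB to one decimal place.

61.6 dB

Propagate each source to the receiver with L = L_ref − 20·log₁₀(r/r_ref), then add intensities.
vacuum pump: 80 − 20·log₁₀(14.3/1.7) = 80 − 18.50 = 61.50 dB.
server rack: 64 − 20·log₁₀(13.1/1.7) = 64 − 17.74 = 46.26 dB.
Σ 10^(L/10) = 1.456e+06 → L_total = 10·log₁₀(1.456e+06) = 61.63 dB.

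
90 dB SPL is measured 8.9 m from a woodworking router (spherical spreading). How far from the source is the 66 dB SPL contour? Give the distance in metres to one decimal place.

141.1 m

For a point source L₁ − L₂ = 20·log₁₀(r₂/r₁), so r₂ = r₁·10^((L₁−L₂)/20).
r₂ = 8.9·10^((90−66)/20) = 8.9·10^(24.0/20) = 141.06 m.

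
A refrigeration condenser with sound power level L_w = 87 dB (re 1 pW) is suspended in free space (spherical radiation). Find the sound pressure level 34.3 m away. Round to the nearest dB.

The power spreads over a sphere of area 4π·r², so L_p = L_w − 10·log₁₀(4π·r²).
4π·r² = 1.478e+04 m², 10·log₁₀ of that is 41.698 dB.
L_p = 87 − 41.698 = 45.30 dB.

45 dB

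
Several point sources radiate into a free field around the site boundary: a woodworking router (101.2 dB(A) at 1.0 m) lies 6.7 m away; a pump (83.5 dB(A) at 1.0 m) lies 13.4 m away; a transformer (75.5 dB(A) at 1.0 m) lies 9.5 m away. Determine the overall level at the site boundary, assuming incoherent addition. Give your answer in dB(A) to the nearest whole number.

85 dB(A)

Apply inverse-square spreading to bring every level to the receiver, then sum 10^(L/10).
woodworking router: 101.2 − 20·log₁₀(6.7/1.0) = 101.2 − 16.52 = 84.68 dB(A).
pump: 83.5 − 20·log₁₀(13.4/1.0) = 83.5 − 22.54 = 60.96 dB(A).
transformer: 75.5 − 20·log₁₀(9.5/1.0) = 75.5 − 19.55 = 55.95 dB(A).
Σ 10^(L/10) = 2.953e+08 → L_total = 10·log₁₀(2.953e+08) = 84.70 dB(A).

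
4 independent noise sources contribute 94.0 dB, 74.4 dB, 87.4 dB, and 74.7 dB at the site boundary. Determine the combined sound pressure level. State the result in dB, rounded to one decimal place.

Incoherent sources combine by intensity addition: L_total = 10·log₁₀(Σ 10^(L_i/10)).
Σ 10^(L/10) = 10^(94.0/10) + 10^(74.4/10) + 10^(87.4/10) + 10^(74.7/10) = 3.118e+09.
L_total = 10·log₁₀(3.118e+09) = 94.94 dB.

94.9 dB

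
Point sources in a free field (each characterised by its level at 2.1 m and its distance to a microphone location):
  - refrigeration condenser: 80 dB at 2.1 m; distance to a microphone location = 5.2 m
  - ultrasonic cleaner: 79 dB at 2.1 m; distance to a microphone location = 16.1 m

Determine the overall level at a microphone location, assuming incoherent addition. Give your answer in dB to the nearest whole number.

72 dB

First find each source's level at the receiver (point-source: −20·log₁₀(r/r_ref)), then combine on an intensity basis.
refrigeration condenser: 80 − 20·log₁₀(5.2/2.1) = 80 − 7.88 = 72.12 dB.
ultrasonic cleaner: 79 − 20·log₁₀(16.1/2.1) = 79 − 17.69 = 61.31 dB.
Σ 10^(L/10) = 1.766e+07 → L_total = 10·log₁₀(1.766e+07) = 72.47 dB.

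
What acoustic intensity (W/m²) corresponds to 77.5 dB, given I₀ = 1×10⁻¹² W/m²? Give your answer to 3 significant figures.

I = I₀·10^(L/10) = 10⁻¹² × 10^(77.5/10) = 10^(-4.250).

5.62e-05 W/m²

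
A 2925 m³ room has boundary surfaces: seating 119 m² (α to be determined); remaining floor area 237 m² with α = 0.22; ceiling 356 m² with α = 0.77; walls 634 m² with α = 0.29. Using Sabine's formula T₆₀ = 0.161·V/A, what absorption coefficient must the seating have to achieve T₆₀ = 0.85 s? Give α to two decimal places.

0.37

Required total absorption A = 0.161·2925/0.85 = 554.03 m².
Absorption from the other surfaces = 237·0.22 + 356·0.77 + 634·0.29 = 510.12 m², so the seating must supply 43.91 m² over 119 m².
α = 43.91/119 = 0.369.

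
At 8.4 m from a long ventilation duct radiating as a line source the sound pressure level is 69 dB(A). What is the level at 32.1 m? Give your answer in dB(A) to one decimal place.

63.2 dB(A)

For a line source, L₂ = L₁ − 10·log₁₀(r₂/r₁).
L₂ = 69 − 10·log₁₀(32.1/8.4) = 69 − 5.822 = 63.18 dB(A).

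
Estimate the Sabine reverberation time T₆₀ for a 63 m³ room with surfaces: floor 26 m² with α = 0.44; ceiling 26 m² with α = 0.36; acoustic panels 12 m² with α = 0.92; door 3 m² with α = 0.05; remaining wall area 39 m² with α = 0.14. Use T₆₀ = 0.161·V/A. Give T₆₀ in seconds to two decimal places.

Summing Sᵢαᵢ: 26·0.44 + 26·0.36 + 12·0.92 + 3·0.05 + 39·0.14 = 37.45 m².
T₆₀ = 0.161·V/A = 0.161·63/37.45 = 0.271 s.

0.27 s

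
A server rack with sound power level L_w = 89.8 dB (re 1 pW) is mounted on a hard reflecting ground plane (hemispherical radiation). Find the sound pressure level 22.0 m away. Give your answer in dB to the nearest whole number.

The power spreads over a hemisphere of area 2π·r², so L_p = L_w − 10·log₁₀(2π·r²).
2π·r² = 3041 m², 10·log₁₀ of that is 34.830 dB.
L_p = 89.8 − 34.830 = 54.97 dB.

55 dB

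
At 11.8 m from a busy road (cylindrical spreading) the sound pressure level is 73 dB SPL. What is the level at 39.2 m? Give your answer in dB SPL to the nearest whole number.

For a line source, L₂ = L₁ − 10·log₁₀(r₂/r₁).
L₂ = 73 − 10·log₁₀(39.2/11.8) = 73 − 5.214 = 67.79 dB SPL.

68 dB SPL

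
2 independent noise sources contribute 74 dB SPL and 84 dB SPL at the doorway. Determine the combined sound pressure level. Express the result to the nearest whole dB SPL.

84 dB SPL

Incoherent sources combine by intensity addition: L_total = 10·log₁₀(Σ 10^(L_i/10)).
Σ 10^(L/10) = 10^(74/10) + 10^(84/10) = 2.763e+08.
L_total = 10·log₁₀(2.763e+08) = 84.41 dB SPL.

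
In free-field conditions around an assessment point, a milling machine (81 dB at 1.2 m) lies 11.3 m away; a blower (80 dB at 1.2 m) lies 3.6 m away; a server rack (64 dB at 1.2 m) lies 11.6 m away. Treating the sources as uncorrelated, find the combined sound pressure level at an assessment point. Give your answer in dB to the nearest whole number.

Propagate each source to the receiver with L = L_ref − 20·log₁₀(r/r_ref), then add intensities.
milling machine: 81 − 20·log₁₀(11.3/1.2) = 81 − 19.48 = 61.52 dB.
blower: 80 − 20·log₁₀(3.6/1.2) = 80 − 9.54 = 70.46 dB.
server rack: 64 − 20·log₁₀(11.6/1.2) = 64 − 19.71 = 44.29 dB.
Σ 10^(L/10) = 1.256e+07 → L_total = 10·log₁₀(1.256e+07) = 70.99 dB.

71 dB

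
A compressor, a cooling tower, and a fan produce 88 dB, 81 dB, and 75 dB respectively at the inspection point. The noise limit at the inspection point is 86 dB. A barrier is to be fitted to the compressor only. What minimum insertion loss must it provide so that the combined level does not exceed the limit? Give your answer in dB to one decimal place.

Fixed contribution from the other sources: Σ 10^(L/10) = 10^(81/10) + 10^(75/10) = 1.575e+08 (81.97 dB).
The limit corresponds to 10^(86/10) = 3.981e+08; subtracting the fixed part leaves 2.406e+08 for the compressor, i.e. 83.81 dB.
Required insertion loss = 88 − 83.81 = 4.19 dB.

4.2 dB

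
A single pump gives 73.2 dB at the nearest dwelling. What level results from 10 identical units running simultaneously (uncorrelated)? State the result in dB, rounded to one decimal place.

With 10 equal, uncorrelated contributions the intensity is 10× that of one unit, giving a rise of 10·log₁₀ 10.
L_total = 73.2 + 10·log₁₀(10) = 73.2 + 10.000 = 83.20 dB.

83.2 dB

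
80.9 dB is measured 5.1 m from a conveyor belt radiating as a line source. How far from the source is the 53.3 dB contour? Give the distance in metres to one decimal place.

2934.7 m

The 27.6 dB drop corresponds to a distance ratio of 10^(27.6/10) for a line source.
r₂ = 5.1·10^((80.9−53.3)/10) = 5.1·10^(27.6/10) = 2934.74 m.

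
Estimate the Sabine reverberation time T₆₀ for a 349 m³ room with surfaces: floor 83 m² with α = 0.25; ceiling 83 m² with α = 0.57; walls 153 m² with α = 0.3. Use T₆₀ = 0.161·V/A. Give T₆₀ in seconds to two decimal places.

Total absorption A = 83·0.25 + 83·0.57 + 153·0.3 = 113.96 m² sabins.
T₆₀ = 0.161·V/A = 0.161·349/113.96 = 0.493 s.

0.49 s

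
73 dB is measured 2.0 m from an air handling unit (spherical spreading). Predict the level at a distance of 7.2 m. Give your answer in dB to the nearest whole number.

Point-source attenuation: ΔL = 20·log₁₀(r₂/r₁) = 20·log₁₀(7.2/2.0) = 11.126 dB.
L₂ = 73 − 20·log₁₀(7.2/2.0) = 73 − 11.126 = 61.87 dB.

62 dB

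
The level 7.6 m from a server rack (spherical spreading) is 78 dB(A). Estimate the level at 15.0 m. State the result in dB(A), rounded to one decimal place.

Point-source attenuation: ΔL = 20·log₁₀(r₂/r₁) = 20·log₁₀(15.0/7.6) = 5.906 dB.
L₂ = 78 − 20·log₁₀(15.0/7.6) = 78 − 5.906 = 72.09 dB(A).

72.1 dB(A)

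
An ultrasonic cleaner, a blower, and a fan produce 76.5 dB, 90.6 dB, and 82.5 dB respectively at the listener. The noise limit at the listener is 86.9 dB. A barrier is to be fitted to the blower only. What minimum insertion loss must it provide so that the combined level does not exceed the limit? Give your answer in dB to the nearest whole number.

Everything except the blower sums to 10^(76.5/10) + 10^(82.5/10) = 2.225e+08 in linear terms, 83.47 dB.
To meet 86.9 dB overall, the treated blower may contribute at most 10^(86.9/10) − 2.225e+08 = 2.673e+08, i.e. 84.27 dB.
So the blower must be reduced from 90.6 to 84.27 dB: IL = 6.33 dB.

6 dB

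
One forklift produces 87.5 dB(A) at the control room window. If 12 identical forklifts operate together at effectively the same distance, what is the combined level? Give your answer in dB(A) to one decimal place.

N identical incoherent sources raise the level by 10·log₁₀ N.
L_total = 87.5 + 10·log₁₀(12) = 87.5 + 10.792 = 98.29 dB(A).

98.3 dB(A)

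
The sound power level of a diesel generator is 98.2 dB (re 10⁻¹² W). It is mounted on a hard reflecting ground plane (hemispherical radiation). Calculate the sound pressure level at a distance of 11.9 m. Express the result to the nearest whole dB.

69 dB

Free-field hemispherical radiation: L_p = L_w − 10·log₁₀(2π·r²), r = 11.9 m.
2π·r² = 889.8 m², 10·log₁₀ of that is 29.493 dB.
L_p = 98.2 − 29.493 = 68.71 dB.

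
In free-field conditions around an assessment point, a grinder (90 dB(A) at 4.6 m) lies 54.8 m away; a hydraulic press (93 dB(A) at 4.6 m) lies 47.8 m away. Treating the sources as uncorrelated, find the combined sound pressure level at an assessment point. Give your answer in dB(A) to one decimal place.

Apply inverse-square spreading to bring every level to the receiver, then sum 10^(L/10).
grinder: 90 − 20·log₁₀(54.8/4.6) = 90 − 21.52 = 68.48 dB(A).
hydraulic press: 93 − 20·log₁₀(47.8/4.6) = 93 − 20.33 = 72.67 dB(A).
Σ 10^(L/10) = 2.552e+07 → L_total = 10·log₁₀(2.552e+07) = 74.07 dB(A).

74.1 dB(A)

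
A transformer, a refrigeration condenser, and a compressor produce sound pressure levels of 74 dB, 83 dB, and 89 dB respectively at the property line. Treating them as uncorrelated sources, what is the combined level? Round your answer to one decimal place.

90.1 dB

Incoherent sources combine by intensity addition: L_total = 10·log₁₀(Σ 10^(L_i/10)).
Σ 10^(L/10) = 10^(74/10) + 10^(83/10) + 10^(89/10) = 1.019e+09.
L_total = 10·log₁₀(1.019e+09) = 90.08 dB.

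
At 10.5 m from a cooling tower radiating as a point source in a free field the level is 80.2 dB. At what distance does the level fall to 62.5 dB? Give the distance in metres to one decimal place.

The 17.7 dB drop corresponds to a distance ratio of 10^(17.7/20) for a point source.
r₂ = 10.5·10^((80.2−62.5)/20) = 10.5·10^(17.7/20) = 80.57 m.

80.6 m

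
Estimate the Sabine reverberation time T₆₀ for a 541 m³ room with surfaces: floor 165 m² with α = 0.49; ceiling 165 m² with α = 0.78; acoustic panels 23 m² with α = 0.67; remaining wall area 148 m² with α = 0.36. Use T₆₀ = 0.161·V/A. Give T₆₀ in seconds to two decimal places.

Summing Sᵢαᵢ: 165·0.49 + 165·0.78 + 23·0.67 + 148·0.36 = 278.24 m².
T₆₀ = 0.161 × 541 / 278.24 = 0.313 s.

0.31 s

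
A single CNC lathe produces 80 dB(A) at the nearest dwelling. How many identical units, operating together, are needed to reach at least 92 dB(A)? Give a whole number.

N identical sources give L₁ + 10·log₁₀ N, so require 10·log₁₀ N ≥ 92 − 80 = 12.0 dB.
N ≥ 10^(12.0/10) = 15.849, so N = 16.

16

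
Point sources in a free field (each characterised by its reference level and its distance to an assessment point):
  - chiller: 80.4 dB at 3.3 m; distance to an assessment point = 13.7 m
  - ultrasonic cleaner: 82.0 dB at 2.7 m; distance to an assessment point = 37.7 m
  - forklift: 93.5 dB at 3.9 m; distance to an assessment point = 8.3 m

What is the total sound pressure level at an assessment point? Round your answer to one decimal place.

First find each source's level at the receiver (point-source: −20·log₁₀(r/r_ref)), then combine on an intensity basis.
chiller: 80.4 − 20·log₁₀(13.7/3.3) = 80.4 − 12.36 = 68.04 dB.
ultrasonic cleaner: 82.0 − 20·log₁₀(37.7/2.7) = 82.0 − 22.90 = 59.10 dB.
forklift: 93.5 − 20·log₁₀(8.3/3.9) = 93.5 − 6.56 = 86.94 dB.
Σ 10^(L/10) = 5.015e+08 → L_total = 10·log₁₀(5.015e+08) = 87.00 dB.

87.0 dB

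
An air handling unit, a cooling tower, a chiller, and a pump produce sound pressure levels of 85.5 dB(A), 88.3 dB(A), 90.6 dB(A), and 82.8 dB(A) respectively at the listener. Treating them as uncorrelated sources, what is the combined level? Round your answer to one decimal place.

93.7 dB(A)

Incoherent sources combine by intensity addition: L_total = 10·log₁₀(Σ 10^(L_i/10)).
Σ 10^(L/10) = 10^(85.5/10) + 10^(88.3/10) + 10^(90.6/10) + 10^(82.8/10) = 2.370e+09.
L_total = 10·log₁₀(2.370e+09) = 93.75 dB(A).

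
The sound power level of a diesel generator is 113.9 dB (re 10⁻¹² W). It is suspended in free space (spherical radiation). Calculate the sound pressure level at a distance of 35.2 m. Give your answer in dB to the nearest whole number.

Free-field spherical radiation: L_p = L_w − 10·log₁₀(4π·r²), r = 35.2 m.
4π·r² = 1.557e+04 m², 10·log₁₀ of that is 41.923 dB.
L_p = 113.9 − 41.923 = 71.98 dB.

72 dB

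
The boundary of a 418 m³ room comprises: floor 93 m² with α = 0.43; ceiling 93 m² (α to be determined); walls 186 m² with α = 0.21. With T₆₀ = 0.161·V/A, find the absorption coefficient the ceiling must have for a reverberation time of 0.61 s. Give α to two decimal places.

A = 0.161·V/T₆₀ = 0.161·418/0.61 = 110.32 m² sabins.
Absorption from the other surfaces = 93·0.43 + 186·0.21 = 79.05 m², so the ceiling must supply 31.27 m² over 93 m².
α = 31.27/93 = 0.336.

0.34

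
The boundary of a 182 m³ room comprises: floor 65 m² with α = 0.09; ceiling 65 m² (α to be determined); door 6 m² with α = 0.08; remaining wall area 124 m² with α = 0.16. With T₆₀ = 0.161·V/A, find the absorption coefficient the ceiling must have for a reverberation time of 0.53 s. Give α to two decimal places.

Required total absorption A = 0.161·182/0.53 = 55.29 m².
Absorption from the other surfaces = 65·0.09 + 6·0.08 + 124·0.16 = 26.17 m², so the ceiling must supply 29.12 m² over 65 m².
α = 29.12/65 = 0.448.

0.45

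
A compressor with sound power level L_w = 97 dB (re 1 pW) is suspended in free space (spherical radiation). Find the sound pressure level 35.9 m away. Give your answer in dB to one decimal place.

54.9 dB

The power spreads over a sphere of area 4π·r², so L_p = L_w − 10·log₁₀(4π·r²).
4π·r² = 1.62e+04 m², 10·log₁₀ of that is 42.094 dB.
L_p = 97 − 42.094 = 54.91 dB.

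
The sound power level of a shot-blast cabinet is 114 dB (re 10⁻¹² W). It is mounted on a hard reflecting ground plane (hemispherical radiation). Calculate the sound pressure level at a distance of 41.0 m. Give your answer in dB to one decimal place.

73.8 dB

The power spreads over a hemisphere of area 2π·r², so L_p = L_w − 10·log₁₀(2π·r²).
2π·r² = 1.056e+04 m², 10·log₁₀ of that is 40.237 dB.
L_p = 114 − 40.237 = 73.76 dB.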